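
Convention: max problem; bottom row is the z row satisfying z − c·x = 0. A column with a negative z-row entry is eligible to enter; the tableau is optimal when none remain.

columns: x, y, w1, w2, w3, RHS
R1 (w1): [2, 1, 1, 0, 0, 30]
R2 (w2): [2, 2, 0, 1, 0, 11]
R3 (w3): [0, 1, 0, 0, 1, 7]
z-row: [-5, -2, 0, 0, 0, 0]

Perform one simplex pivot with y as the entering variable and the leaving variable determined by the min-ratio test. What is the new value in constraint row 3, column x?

Ratio test on column y — row 1: 30/1 = 30; row 2: 11/2 = 11/2; row 3: 7/1 = 7. Minimum is 11/2 at row 2 (w2 leaves); pivot element 2.
Divide row 2 by 2; eliminate column y from the other rows.
Row 3 update in column x: 0 − 1·1 = -1.

-1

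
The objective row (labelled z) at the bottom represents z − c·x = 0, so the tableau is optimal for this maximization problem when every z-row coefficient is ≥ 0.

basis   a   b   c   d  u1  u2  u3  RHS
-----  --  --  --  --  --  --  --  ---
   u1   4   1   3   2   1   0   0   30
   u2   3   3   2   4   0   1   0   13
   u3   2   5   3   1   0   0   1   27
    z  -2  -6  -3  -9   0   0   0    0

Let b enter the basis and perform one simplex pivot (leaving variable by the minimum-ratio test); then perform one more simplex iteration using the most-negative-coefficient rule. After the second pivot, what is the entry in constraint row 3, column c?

5/2

Ratio test on column b — row 1: 30/1 = 30; row 2: 13/3 = 13/3; row 3: 27/5 = 27/5. Minimum is 13/3 at row 2 (u2 leaves); pivot element 3.
Divide row 2 by 3; eliminate column b from the other rows.
Second iteration: most negative z-row entry is -1 in column d, so d enters.
Ratio test on column d — row 1: (77/3)/(2/3) = 77/2; row 2: (13/3)/(4/3) = 13/4; row 3: entry -17/3 ≤ 0. Minimum is 13/4 at row 2 (b leaves); pivot element 4/3.
Divide row 2 by 4/3; eliminate column d from the other rows.
After both pivots, the entry at constraint row 3, column c is 5/2.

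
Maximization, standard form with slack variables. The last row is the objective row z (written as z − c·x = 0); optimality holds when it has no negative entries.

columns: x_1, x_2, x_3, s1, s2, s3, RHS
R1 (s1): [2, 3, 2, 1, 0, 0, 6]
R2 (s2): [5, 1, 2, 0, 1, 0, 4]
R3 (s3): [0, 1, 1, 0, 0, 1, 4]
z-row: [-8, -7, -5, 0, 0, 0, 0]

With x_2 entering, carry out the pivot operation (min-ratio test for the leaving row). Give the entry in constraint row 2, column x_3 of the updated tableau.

Ratio test on column x_2 — row 1: 6/3 = 2; row 2: 4/1 = 4; row 3: 4/1 = 4. Minimum is 2 at row 1 (s1 leaves); pivot element 3.
Divide row 1 by 3; eliminate column x_2 from the other rows.
Row 2 update in column x_3: 2 − 1·(2/3) = 4/3.

4/3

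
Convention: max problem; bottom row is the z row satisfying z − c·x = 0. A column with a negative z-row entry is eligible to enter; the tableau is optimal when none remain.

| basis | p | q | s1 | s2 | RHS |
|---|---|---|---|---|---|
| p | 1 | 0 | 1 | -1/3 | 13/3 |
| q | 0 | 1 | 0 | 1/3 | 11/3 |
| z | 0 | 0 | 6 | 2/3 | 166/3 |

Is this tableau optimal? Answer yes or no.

yes

Every z-row coefficient is ≥ 0, so the tableau is optimal.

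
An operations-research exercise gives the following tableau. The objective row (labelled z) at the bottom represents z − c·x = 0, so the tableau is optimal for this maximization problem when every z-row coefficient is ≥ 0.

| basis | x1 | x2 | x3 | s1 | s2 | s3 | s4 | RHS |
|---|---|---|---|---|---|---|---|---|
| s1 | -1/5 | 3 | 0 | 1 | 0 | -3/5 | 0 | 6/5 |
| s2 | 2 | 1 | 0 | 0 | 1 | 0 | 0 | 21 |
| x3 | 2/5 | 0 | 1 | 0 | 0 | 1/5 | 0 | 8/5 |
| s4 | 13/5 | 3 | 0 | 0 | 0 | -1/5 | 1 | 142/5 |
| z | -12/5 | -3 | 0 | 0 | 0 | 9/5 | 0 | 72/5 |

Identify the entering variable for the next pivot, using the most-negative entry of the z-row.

x2

Negative z-row entries: x1: -12/5, x2: -3.
The most negative is -3 in column x2, so x2 enters.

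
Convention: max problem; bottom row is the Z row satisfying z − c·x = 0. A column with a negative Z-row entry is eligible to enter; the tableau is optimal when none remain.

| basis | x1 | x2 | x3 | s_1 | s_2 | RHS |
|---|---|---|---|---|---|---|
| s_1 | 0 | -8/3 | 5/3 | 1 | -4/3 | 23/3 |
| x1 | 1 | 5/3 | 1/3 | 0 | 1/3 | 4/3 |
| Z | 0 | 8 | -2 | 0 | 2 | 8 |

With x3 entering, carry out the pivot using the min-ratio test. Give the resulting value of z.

16

Ratio test on column x3 — row 1: (23/3)/(5/3) = 23/5; row 2: (4/3)/(1/3) = 4. Minimum is 4 at row 2 (x1 leaves); pivot element 1/3.
Pivot on row 2; the Z-row RHS becomes 8 − (-2)·4 = 16.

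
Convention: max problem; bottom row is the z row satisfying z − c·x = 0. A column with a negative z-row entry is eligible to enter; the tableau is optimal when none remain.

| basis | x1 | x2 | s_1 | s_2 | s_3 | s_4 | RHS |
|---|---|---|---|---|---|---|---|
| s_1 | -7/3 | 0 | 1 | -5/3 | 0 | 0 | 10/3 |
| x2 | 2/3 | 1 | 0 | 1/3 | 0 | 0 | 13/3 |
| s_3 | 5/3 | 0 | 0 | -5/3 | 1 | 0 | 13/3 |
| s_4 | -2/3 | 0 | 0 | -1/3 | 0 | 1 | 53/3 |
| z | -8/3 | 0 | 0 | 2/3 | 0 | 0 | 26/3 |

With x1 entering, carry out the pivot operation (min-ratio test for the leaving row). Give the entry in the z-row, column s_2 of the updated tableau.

-2

Ratio test on column x1 — row 1: entry -7/3 ≤ 0; row 2: (13/3)/(2/3) = 13/2; row 3: (13/3)/(5/3) = 13/5; row 4: entry -2/3 ≤ 0. Minimum is 13/5 at row 3 (s_3 leaves); pivot element 5/3.
Divide row 3 by 5/3; eliminate column x1 from the other rows.
z-row update in column s_2: 2/3 − (-8/3)·(-1) = -2.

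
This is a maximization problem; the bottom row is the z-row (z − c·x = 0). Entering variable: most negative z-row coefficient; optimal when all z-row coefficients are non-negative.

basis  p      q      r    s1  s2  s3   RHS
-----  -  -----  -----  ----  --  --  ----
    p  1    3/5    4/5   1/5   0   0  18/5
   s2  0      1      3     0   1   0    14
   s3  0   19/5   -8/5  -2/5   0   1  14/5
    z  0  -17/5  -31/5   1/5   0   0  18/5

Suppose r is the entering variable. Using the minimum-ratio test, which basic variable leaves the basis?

p

Column r entries and ratios — p: (18/5)/(4/5) = 9/2; s2: 14/3 = 14/3; s3: -8/5 ≤ 0, skip.
Smallest ratio is 9/2 in the row of p, so p leaves.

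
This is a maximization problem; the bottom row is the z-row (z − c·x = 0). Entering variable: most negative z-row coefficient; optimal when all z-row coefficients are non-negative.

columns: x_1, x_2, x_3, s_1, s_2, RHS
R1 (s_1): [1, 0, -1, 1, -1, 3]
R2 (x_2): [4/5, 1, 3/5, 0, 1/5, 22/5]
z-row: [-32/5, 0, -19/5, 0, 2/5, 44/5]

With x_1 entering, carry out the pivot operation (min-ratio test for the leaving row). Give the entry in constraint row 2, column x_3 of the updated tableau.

Ratio test on column x_1 — row 1: 3/1 = 3; row 2: (22/5)/(4/5) = 11/2. Minimum is 3 at row 1 (s_1 leaves); pivot element 1.
Divide row 1 by 1; eliminate column x_1 from the other rows.
Row 2 update in column x_3: 3/5 − (4/5)·(-1) = 7/5.

7/5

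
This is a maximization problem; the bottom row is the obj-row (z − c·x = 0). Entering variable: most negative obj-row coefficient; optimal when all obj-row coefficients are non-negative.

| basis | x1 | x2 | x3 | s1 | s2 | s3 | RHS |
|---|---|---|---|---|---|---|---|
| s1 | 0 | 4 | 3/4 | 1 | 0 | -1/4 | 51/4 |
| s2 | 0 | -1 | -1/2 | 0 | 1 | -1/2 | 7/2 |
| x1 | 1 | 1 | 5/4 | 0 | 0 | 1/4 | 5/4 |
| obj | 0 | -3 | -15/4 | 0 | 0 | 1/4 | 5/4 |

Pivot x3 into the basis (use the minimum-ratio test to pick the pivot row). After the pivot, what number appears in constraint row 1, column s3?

Ratio test on column x3 — row 1: (51/4)/(3/4) = 17; row 2: entry -1/2 ≤ 0; row 3: (5/4)/(5/4) = 1. Minimum is 1 at row 3 (x1 leaves); pivot element 5/4.
Divide row 3 by 5/4; eliminate column x3 from the other rows.
Row 1 update in column s3: -1/4 − (3/4)·(1/5) = -2/5.

-2/5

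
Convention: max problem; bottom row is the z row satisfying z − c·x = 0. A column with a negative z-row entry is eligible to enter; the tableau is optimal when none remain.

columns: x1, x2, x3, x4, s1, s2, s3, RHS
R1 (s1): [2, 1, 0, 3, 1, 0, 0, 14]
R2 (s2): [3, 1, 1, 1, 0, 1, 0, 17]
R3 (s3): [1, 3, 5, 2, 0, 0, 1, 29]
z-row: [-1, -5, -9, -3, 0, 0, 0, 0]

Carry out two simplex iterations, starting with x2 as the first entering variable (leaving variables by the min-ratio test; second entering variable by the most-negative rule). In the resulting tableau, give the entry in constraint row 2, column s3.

Ratio test on column x2 — row 1: 14/1 = 14; row 2: 17/1 = 17; row 3: 29/3 = 29/3. Minimum is 29/3 at row 3 (s3 leaves); pivot element 3.
Divide row 3 by 3; eliminate column x2 from the other rows.
Second iteration: most negative z-row entry is -2/3 in column x3, so x3 enters.
Ratio test on column x3 — row 1: entry -5/3 ≤ 0; row 2: entry -2/3 ≤ 0; row 3: (29/3)/(5/3) = 29/5. Minimum is 29/5 at row 3 (x2 leaves); pivot element 5/3.
Divide row 3 by 5/3; eliminate column x3 from the other rows.
After both pivots, the entry at constraint row 2, column s3 is -1/5.

-1/5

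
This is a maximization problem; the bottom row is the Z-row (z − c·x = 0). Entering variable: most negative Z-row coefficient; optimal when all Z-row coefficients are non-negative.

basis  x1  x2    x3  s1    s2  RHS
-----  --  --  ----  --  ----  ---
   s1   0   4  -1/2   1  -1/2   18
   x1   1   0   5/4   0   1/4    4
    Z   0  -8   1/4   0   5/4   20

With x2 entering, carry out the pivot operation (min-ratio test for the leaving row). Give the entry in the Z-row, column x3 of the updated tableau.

Ratio test on column x2 — row 1: 18/4 = 9/2; row 2: entry 0 ≤ 0. Minimum is 9/2 at row 1 (s1 leaves); pivot element 4.
Divide row 1 by 4; eliminate column x2 from the other rows.
Z-row update in column x3: 1/4 − (-8)·(-1/8) = -3/4.

-3/4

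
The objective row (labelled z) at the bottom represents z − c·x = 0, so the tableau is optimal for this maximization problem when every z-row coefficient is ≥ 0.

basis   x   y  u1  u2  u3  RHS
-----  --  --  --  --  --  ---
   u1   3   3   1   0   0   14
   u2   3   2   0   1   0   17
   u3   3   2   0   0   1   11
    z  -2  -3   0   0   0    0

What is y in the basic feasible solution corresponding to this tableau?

y is not in the basis, so in the current basic feasible solution y = 0.

0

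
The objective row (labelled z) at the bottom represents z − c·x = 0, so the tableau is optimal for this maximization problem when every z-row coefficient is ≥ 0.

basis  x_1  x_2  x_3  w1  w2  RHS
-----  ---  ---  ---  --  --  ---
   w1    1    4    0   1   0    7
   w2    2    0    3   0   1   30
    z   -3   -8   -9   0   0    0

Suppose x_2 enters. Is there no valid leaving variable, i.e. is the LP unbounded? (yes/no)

Column x_2 has positive entries in row(s) 1, so the ratio test bounds it — not unbounded.

no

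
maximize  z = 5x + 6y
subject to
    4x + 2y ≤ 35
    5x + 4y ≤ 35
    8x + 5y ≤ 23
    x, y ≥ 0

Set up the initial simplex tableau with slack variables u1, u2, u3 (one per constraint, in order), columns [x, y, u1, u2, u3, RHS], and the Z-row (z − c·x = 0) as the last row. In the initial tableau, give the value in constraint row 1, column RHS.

35

The RHS of constraint 1 is b_1 = 35.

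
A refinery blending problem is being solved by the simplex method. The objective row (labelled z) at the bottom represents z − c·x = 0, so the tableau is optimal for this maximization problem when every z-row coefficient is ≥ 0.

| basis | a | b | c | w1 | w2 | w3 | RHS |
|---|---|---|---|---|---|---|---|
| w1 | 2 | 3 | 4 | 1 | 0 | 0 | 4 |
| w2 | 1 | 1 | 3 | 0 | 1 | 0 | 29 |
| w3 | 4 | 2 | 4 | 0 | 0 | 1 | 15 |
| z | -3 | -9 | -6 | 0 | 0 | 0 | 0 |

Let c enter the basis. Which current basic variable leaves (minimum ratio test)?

Column c entries and ratios — w1: 4/4 = 1; w2: 29/3 = 29/3; w3: 15/4 = 15/4.
Smallest ratio is 1 in the row of w1, so w1 leaves.

w1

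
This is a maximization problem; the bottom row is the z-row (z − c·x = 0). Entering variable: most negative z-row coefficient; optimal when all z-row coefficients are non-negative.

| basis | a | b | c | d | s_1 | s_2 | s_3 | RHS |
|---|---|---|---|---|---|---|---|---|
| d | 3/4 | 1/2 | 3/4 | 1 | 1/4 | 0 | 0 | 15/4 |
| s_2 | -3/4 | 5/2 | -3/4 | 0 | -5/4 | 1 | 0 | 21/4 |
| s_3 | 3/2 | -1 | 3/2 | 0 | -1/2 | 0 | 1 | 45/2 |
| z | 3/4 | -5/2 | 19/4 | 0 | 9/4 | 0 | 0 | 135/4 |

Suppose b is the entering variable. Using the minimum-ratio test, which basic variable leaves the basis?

s_2

Column b entries and ratios — d: (15/4)/(1/2) = 15/2; s_2: (21/4)/(5/2) = 21/10; s_3: -1 ≤ 0, skip.
Smallest ratio is 21/10 in the row of s_2, so s_2 leaves.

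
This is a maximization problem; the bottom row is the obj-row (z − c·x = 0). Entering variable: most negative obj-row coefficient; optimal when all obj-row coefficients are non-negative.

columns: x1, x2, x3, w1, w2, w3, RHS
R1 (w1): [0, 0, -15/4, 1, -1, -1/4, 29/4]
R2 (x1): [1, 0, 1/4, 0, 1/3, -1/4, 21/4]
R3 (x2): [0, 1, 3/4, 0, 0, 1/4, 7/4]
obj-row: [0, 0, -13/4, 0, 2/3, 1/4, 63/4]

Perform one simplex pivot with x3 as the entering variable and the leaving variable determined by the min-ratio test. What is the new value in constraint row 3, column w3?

Ratio test on column x3 — row 1: entry -15/4 ≤ 0; row 2: (21/4)/(1/4) = 21; row 3: (7/4)/(3/4) = 7/3. Minimum is 7/3 at row 3 (x2 leaves); pivot element 3/4.
Divide row 3 by 3/4; eliminate column x3 from the other rows.
In the new row 3, the w3 entry is the old entry divided by the pivot: (1/4)/(3/4) = 1/3.

1/3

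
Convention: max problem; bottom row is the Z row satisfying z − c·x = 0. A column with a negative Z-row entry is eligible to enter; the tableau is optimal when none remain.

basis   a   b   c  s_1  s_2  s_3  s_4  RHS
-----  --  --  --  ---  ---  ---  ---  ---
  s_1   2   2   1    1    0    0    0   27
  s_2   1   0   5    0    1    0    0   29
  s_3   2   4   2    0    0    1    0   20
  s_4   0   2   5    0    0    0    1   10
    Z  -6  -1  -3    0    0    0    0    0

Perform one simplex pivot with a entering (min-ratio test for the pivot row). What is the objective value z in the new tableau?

Ratio test on column a — row 1: 27/2 = 27/2; row 2: 29/1 = 29; row 3: 20/2 = 10; row 4: entry 0 ≤ 0. Minimum is 10 at row 3 (s_3 leaves); pivot element 2.
Pivot on row 3; the Z-row RHS becomes 0 − (-6)·10 = 60.

60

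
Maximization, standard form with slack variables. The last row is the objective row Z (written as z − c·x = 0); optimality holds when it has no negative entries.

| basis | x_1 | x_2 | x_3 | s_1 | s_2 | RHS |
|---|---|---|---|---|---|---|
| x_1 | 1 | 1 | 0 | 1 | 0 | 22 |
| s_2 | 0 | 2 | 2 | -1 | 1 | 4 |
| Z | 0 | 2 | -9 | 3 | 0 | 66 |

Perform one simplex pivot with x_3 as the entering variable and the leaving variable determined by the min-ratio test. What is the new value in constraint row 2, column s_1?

Ratio test on column x_3 — row 1: entry 0 ≤ 0; row 2: 4/2 = 2. Minimum is 2 at row 2 (s_2 leaves); pivot element 2.
Divide row 2 by 2; eliminate column x_3 from the other rows.
In the new row 2, the s_1 entry is the old entry divided by the pivot: (-1)/2 = -1/2.

-1/2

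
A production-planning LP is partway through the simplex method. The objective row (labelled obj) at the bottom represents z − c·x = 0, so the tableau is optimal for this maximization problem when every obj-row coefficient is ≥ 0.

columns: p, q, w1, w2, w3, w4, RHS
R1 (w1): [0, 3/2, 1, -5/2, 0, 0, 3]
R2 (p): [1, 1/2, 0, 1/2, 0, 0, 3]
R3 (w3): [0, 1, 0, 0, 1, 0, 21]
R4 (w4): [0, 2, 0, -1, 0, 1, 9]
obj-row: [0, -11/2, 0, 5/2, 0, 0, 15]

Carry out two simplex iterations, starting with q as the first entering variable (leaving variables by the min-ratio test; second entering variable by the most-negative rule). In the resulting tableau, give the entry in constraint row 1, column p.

Ratio test on column q — row 1: 3/(3/2) = 2; row 2: 3/(1/2) = 6; row 3: 21/1 = 21; row 4: 9/2 = 9/2. Minimum is 2 at row 1 (w1 leaves); pivot element 3/2.
Divide row 1 by 3/2; eliminate column q from the other rows.
Second iteration: most negative obj-row entry is -20/3 in column w2, so w2 enters.
Ratio test on column w2 — row 1: entry -5/3 ≤ 0; row 2: 2/(4/3) = 3/2; row 3: 19/(5/3) = 57/5; row 4: 5/(7/3) = 15/7. Minimum is 3/2 at row 2 (p leaves); pivot element 4/3.
Divide row 2 by 4/3; eliminate column w2 from the other rows.
After both pivots, the entry at constraint row 1, column p is 5/4.

5/4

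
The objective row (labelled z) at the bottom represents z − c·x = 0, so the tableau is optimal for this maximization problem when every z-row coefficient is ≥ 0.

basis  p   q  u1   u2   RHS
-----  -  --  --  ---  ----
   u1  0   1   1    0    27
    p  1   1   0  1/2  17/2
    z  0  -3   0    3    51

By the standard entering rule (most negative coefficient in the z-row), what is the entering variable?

Negative z-row entries: q: -3.
The most negative is -3 in column q, so q enters.

q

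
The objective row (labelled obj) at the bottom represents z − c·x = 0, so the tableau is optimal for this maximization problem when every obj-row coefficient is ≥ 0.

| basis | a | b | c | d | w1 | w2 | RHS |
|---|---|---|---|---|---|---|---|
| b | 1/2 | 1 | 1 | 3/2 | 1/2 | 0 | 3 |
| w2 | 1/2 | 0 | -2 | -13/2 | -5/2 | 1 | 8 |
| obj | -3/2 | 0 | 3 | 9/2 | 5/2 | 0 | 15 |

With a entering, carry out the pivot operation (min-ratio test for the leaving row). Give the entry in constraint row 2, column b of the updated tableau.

Ratio test on column a — row 1: 3/(1/2) = 6; row 2: 8/(1/2) = 16. Minimum is 6 at row 1 (b leaves); pivot element 1/2.
Divide row 1 by 1/2; eliminate column a from the other rows.
Row 2 update in column b: 0 − (1/2)·2 = -1.

-1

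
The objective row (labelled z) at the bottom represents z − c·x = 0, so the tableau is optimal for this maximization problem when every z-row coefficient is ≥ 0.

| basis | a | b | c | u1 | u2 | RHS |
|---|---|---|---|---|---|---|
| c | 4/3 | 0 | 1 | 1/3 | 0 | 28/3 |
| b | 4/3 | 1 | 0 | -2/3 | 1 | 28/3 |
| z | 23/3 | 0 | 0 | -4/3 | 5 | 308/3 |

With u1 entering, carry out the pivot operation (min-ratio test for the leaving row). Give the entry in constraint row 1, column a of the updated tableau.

4

Ratio test on column u1 — row 1: (28/3)/(1/3) = 28; row 2: entry -2/3 ≤ 0. Minimum is 28 at row 1 (c leaves); pivot element 1/3.
Divide row 1 by 1/3; eliminate column u1 from the other rows.
In the new row 1, the a entry is the old entry divided by the pivot: (4/3)/(1/3) = 4.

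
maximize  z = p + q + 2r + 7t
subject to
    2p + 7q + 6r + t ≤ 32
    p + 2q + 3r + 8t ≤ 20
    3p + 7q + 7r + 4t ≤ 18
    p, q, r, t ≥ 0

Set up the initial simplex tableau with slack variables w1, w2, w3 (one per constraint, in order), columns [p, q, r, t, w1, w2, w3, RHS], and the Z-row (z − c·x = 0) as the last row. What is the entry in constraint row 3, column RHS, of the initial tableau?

The RHS of constraint 3 is b_3 = 18.

18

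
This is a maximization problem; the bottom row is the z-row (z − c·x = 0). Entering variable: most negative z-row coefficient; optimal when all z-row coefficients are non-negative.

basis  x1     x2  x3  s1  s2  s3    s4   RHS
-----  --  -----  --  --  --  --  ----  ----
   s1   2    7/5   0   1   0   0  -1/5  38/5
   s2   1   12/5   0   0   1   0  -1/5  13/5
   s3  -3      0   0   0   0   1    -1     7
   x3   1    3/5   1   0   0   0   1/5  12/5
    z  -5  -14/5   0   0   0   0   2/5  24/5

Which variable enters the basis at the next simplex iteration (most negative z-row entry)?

x1

Negative z-row entries: x1: -5, x2: -14/5.
The most negative is -5 in column x1, so x1 enters.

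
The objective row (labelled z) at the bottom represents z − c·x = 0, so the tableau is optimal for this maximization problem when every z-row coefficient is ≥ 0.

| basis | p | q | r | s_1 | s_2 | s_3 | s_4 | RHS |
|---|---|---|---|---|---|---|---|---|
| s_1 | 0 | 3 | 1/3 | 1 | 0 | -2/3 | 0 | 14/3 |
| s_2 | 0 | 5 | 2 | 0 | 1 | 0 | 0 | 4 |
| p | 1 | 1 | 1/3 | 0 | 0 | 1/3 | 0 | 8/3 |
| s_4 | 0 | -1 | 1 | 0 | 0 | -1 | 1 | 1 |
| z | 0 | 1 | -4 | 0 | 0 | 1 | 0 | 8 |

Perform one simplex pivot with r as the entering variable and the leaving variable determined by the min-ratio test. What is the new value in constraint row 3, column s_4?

-1/3

Ratio test on column r — row 1: (14/3)/(1/3) = 14; row 2: 4/2 = 2; row 3: (8/3)/(1/3) = 8; row 4: 1/1 = 1. Minimum is 1 at row 4 (s_4 leaves); pivot element 1.
Divide row 4 by 1; eliminate column r from the other rows.
Row 3 update in column s_4: 0 − (1/3)·1 = -1/3.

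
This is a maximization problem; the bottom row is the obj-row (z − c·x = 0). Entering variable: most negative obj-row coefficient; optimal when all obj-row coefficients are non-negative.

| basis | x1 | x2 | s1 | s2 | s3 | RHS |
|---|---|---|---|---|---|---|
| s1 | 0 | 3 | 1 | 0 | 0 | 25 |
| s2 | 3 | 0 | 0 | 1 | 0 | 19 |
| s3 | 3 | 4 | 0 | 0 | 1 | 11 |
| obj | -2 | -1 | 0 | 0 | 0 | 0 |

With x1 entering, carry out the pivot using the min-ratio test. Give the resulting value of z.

22/3

Ratio test on column x1 — row 1: entry 0 ≤ 0; row 2: 19/3 = 19/3; row 3: 11/3 = 11/3. Minimum is 11/3 at row 3 (s3 leaves); pivot element 3.
Pivot on row 3; the obj-row RHS becomes 0 − (-2)·(11/3) = 22/3.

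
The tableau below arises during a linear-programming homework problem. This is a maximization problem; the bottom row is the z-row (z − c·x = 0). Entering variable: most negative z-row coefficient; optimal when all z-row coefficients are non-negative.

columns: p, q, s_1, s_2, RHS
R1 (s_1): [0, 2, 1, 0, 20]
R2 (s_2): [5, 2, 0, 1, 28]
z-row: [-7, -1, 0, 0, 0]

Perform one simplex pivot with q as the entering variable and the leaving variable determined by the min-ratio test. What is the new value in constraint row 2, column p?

5

Ratio test on column q — row 1: 20/2 = 10; row 2: 28/2 = 14. Minimum is 10 at row 1 (s_1 leaves); pivot element 2.
Divide row 1 by 2; eliminate column q from the other rows.
Row 2 update in column p: 5 − 2·0 = 5.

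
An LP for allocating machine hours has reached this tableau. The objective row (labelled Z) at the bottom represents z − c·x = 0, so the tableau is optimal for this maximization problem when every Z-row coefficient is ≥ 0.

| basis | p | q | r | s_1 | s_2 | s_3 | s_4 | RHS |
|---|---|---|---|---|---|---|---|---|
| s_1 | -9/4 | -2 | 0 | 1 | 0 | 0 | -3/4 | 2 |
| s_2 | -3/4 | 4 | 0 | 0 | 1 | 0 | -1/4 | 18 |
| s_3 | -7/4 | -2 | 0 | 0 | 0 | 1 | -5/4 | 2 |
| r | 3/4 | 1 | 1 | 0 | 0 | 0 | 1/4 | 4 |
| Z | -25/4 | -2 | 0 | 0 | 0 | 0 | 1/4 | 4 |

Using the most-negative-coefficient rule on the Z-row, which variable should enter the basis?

Negative Z-row entries: p: -25/4, q: -2.
The most negative is -25/4 in column p, so p enters.

p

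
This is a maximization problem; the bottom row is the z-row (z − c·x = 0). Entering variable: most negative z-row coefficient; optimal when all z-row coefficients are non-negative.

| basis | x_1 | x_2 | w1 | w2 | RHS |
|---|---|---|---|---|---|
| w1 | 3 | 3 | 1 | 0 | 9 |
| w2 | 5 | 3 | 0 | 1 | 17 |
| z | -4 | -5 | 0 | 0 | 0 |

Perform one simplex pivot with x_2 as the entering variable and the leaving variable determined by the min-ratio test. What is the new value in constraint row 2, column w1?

-1

Ratio test on column x_2 — row 1: 9/3 = 3; row 2: 17/3 = 17/3. Minimum is 3 at row 1 (w1 leaves); pivot element 3.
Divide row 1 by 3; eliminate column x_2 from the other rows.
Row 2 update in column w1: 0 − 3·(1/3) = -1.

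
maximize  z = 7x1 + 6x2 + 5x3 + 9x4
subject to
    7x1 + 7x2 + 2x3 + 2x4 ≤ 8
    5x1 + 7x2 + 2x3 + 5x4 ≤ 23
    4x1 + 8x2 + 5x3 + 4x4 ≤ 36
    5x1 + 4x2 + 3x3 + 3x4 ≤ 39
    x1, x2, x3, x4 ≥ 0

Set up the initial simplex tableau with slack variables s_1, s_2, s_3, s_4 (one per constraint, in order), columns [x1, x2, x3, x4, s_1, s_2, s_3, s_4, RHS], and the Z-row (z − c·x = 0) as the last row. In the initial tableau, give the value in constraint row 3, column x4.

Constraint 3 has coefficient 4 on x4.

4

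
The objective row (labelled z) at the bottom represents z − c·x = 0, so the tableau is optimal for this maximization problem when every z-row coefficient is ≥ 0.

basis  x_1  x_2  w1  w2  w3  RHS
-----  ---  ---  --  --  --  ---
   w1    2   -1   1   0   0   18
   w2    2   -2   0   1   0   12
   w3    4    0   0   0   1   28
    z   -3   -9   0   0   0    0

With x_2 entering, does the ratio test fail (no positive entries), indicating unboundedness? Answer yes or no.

Every constraint-row entry in column x_2 is ≤ 0, so increasing x_2 is unbounded.

yes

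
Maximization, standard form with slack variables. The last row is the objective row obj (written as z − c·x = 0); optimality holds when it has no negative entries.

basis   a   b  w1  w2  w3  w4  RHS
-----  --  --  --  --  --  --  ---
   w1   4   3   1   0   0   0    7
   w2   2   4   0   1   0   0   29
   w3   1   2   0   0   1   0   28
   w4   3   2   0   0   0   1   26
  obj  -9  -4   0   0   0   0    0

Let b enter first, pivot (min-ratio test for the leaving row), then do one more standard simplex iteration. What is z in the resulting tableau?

Ratio test on column b — row 1: 7/3 = 7/3; row 2: 29/4 = 29/4; row 3: 28/2 = 14; row 4: 26/2 = 13. Minimum is 7/3 at row 1 (w1 leaves); pivot element 3.
Pivot on row 1; the obj-row RHS becomes 0 − (-4)·(7/3) = 28/3.
Next entering variable (most negative obj-row entry -11/3): a.
Ratio test on column a — row 1: (7/3)/(4/3) = 7/4; row 2: entry -10/3 ≤ 0; row 3: entry -5/3 ≤ 0; row 4: (64/3)/(1/3) = 64. Minimum is 7/4 at row 1 (b leaves); pivot element 4/3.
After the second pivot the obj-row RHS is 28/3 − (-11/3)·(7/4) = 63/4.

63/4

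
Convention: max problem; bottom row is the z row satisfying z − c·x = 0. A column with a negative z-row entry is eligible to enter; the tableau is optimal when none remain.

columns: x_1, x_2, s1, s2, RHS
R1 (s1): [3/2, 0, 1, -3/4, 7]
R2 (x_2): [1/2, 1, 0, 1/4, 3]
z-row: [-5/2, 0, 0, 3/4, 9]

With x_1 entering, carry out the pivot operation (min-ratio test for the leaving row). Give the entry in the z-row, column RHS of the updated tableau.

Ratio test on column x_1 — row 1: 7/(3/2) = 14/3; row 2: 3/(1/2) = 6. Minimum is 14/3 at row 1 (s1 leaves); pivot element 3/2.
Divide row 1 by 3/2; eliminate column x_1 from the other rows.
z-row update in column RHS: 9 − (-5/2)·(14/3) = 62/3.

62/3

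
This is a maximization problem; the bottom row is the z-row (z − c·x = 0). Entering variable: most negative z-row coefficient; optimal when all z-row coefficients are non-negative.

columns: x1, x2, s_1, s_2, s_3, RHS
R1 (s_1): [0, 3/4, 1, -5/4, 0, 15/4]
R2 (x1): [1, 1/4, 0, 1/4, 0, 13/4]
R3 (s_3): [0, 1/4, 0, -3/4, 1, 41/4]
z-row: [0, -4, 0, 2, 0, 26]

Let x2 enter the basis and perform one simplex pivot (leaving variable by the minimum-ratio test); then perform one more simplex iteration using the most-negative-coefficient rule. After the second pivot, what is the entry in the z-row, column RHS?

Ratio test on column x2 — row 1: (15/4)/(3/4) = 5; row 2: (13/4)/(1/4) = 13; row 3: (41/4)/(1/4) = 41. Minimum is 5 at row 1 (s_1 leaves); pivot element 3/4.
Divide row 1 by 3/4; eliminate column x2 from the other rows.
Second iteration: most negative z-row entry is -14/3 in column s_2, so s_2 enters.
Ratio test on column s_2 — row 1: entry -5/3 ≤ 0; row 2: 2/(2/3) = 3; row 3: entry -1/3 ≤ 0. Minimum is 3 at row 2 (x1 leaves); pivot element 2/3.
Divide row 2 by 2/3; eliminate column s_2 from the other rows.
After both pivots, the entry at the z-row, column RHS is 60.

60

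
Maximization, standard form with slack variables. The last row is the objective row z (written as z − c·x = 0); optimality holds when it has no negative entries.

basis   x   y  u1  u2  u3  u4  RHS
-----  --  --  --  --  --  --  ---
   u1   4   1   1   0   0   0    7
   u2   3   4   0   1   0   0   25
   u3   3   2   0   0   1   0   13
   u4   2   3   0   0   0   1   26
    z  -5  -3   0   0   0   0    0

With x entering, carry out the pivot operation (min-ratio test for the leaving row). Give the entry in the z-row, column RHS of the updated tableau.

35/4

Ratio test on column x — row 1: 7/4 = 7/4; row 2: 25/3 = 25/3; row 3: 13/3 = 13/3; row 4: 26/2 = 13. Minimum is 7/4 at row 1 (u1 leaves); pivot element 4.
Divide row 1 by 4; eliminate column x from the other rows.
z-row update in column RHS: 0 − (-5)·(7/4) = 35/4.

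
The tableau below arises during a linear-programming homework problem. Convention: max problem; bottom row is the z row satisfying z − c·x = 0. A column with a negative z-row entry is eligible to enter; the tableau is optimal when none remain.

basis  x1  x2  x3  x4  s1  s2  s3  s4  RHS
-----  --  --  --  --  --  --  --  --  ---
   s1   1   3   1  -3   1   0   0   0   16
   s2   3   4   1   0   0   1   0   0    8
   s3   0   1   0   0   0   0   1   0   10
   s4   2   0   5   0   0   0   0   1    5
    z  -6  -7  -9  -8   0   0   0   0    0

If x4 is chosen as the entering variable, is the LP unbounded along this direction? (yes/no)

Every constraint-row entry in column x4 is ≤ 0, so increasing x4 is unbounded.

yes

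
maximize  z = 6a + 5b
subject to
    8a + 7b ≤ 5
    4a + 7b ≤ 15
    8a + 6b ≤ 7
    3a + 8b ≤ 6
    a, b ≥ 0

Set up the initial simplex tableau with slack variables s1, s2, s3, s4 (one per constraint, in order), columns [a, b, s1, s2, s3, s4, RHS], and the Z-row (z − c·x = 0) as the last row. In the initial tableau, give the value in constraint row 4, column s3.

0

Slack s3 belongs to constraint 3; its column is the unit vector e_3, so the entry in row 4 is 0.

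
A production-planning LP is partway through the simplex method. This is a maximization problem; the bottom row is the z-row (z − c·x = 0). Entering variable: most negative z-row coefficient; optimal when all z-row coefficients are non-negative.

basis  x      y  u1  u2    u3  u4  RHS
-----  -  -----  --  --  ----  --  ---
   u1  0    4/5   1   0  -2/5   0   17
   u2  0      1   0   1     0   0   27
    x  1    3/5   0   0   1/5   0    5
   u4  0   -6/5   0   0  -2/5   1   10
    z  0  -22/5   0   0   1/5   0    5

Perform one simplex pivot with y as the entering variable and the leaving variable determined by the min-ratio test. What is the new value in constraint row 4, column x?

Ratio test on column y — row 1: 17/(4/5) = 85/4; row 2: 27/1 = 27; row 3: 5/(3/5) = 25/3; row 4: entry -6/5 ≤ 0. Minimum is 25/3 at row 3 (x leaves); pivot element 3/5.
Divide row 3 by 3/5; eliminate column y from the other rows.
Row 4 update in column x: 0 − (-6/5)·(5/3) = 2.

2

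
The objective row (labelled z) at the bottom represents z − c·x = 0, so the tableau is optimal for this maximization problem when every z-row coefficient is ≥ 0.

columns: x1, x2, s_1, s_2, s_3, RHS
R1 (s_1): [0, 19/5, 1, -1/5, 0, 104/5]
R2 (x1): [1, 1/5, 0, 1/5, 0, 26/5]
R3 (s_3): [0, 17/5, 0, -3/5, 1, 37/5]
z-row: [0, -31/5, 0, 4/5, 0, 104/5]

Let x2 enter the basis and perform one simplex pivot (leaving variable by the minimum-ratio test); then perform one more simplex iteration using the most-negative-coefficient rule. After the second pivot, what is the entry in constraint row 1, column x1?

Ratio test on column x2 — row 1: (104/5)/(19/5) = 104/19; row 2: (26/5)/(1/5) = 26; row 3: (37/5)/(17/5) = 37/17. Minimum is 37/17 at row 3 (s_3 leaves); pivot element 17/5.
Divide row 3 by 17/5; eliminate column x2 from the other rows.
Second iteration: most negative z-row entry is -5/17 in column s_2, so s_2 enters.
Ratio test on column s_2 — row 1: (213/17)/(8/17) = 213/8; row 2: (81/17)/(4/17) = 81/4; row 3: entry -3/17 ≤ 0. Minimum is 81/4 at row 2 (x1 leaves); pivot element 4/17.
Divide row 2 by 4/17; eliminate column s_2 from the other rows.
After both pivots, the entry at constraint row 1, column x1 is -2.

-2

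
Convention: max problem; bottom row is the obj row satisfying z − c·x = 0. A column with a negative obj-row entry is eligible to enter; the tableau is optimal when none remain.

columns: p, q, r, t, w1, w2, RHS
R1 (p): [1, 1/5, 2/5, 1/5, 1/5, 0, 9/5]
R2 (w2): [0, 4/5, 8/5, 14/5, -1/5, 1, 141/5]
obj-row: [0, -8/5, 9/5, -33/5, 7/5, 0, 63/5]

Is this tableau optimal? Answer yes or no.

no

The obj-row has a negative entry -33/5 in column t, so it is not optimal.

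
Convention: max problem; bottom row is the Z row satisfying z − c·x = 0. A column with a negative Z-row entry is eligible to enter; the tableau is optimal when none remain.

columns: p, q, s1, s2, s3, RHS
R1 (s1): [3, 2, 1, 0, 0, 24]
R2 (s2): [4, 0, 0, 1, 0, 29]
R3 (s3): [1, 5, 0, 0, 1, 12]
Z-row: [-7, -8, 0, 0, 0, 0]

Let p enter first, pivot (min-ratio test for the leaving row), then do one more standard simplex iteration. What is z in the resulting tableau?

1167/20

Ratio test on column p — row 1: 24/3 = 8; row 2: 29/4 = 29/4; row 3: 12/1 = 12. Minimum is 29/4 at row 2 (s2 leaves); pivot element 4.
Pivot on row 2; the Z-row RHS becomes 0 − (-7)·(29/4) = 203/4.
Next entering variable (most negative Z-row entry -8): q.
Ratio test on column q — row 1: (9/4)/2 = 9/8; row 2: entry 0 ≤ 0; row 3: (19/4)/5 = 19/20. Minimum is 19/20 at row 3 (s3 leaves); pivot element 5.
After the second pivot the Z-row RHS is 203/4 − (-8)·(19/20) = 1167/20.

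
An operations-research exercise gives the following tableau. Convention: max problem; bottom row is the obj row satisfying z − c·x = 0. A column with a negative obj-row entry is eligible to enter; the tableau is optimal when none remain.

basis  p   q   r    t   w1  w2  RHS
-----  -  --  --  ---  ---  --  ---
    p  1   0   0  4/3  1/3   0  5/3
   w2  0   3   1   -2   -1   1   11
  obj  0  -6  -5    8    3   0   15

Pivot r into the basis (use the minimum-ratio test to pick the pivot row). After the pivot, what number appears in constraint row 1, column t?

4/3

Ratio test on column r — row 1: entry 0 ≤ 0; row 2: 11/1 = 11. Minimum is 11 at row 2 (w2 leaves); pivot element 1.
Divide row 2 by 1; eliminate column r from the other rows.
Row 1 update in column t: 4/3 − 0·(-2) = 4/3.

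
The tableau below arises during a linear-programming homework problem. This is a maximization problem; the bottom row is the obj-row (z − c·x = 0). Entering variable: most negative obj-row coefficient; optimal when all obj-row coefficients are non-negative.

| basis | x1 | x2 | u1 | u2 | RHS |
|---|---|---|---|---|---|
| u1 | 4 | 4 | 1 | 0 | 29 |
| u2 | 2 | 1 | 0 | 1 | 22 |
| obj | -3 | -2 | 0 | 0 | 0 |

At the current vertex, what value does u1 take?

29

u1 is basic (row 1); its value is the RHS of that row, 29.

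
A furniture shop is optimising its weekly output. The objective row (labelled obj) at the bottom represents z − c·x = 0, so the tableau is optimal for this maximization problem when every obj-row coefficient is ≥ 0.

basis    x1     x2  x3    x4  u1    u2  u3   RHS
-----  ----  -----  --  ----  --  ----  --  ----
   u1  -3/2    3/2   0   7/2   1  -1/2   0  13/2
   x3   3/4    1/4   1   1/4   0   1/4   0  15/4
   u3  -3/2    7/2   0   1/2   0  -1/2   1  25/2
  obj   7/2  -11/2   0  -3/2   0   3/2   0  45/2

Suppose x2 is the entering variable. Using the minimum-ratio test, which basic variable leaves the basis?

Column x2 entries and ratios — u1: (13/2)/(3/2) = 13/3; x3: (15/4)/(1/4) = 15; u3: (25/2)/(7/2) = 25/7.
Smallest ratio is 25/7 in the row of u3, so u3 leaves.

u3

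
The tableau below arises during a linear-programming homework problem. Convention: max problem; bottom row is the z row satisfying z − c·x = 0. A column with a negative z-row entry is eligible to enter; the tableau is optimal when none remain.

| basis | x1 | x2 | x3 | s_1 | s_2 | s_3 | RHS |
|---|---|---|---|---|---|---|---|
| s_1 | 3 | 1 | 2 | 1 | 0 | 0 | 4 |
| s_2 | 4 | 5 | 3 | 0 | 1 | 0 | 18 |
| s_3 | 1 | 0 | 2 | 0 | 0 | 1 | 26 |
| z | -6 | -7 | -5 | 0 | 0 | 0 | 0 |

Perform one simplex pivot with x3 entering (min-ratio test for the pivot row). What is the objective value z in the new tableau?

10

Ratio test on column x3 — row 1: 4/2 = 2; row 2: 18/3 = 6; row 3: 26/2 = 13. Minimum is 2 at row 1 (s_1 leaves); pivot element 2.
Pivot on row 1; the z-row RHS becomes 0 − (-5)·2 = 10.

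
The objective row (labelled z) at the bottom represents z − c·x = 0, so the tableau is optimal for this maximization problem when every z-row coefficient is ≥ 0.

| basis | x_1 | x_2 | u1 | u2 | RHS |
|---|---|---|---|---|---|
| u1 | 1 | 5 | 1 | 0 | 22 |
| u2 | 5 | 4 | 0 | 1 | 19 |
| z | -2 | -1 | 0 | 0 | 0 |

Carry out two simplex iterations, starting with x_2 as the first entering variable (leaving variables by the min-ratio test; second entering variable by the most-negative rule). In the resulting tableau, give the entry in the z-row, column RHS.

Ratio test on column x_2 — row 1: 22/5 = 22/5; row 2: 19/4 = 19/4. Minimum is 22/5 at row 1 (u1 leaves); pivot element 5.
Divide row 1 by 5; eliminate column x_2 from the other rows.
Second iteration: most negative z-row entry is -9/5 in column x_1, so x_1 enters.
Ratio test on column x_1 — row 1: (22/5)/(1/5) = 22; row 2: (7/5)/(21/5) = 1/3. Minimum is 1/3 at row 2 (u2 leaves); pivot element 21/5.
Divide row 2 by 21/5; eliminate column x_1 from the other rows.
After both pivots, the entry at the z-row, column RHS is 5.

5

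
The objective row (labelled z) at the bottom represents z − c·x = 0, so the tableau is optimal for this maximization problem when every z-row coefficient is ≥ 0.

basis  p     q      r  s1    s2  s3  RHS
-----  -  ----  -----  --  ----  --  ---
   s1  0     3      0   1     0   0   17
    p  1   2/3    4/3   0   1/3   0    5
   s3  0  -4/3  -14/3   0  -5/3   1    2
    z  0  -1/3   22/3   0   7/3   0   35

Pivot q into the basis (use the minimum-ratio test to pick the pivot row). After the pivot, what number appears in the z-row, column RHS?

332/9

Ratio test on column q — row 1: 17/3 = 17/3; row 2: 5/(2/3) = 15/2; row 3: entry -4/3 ≤ 0. Minimum is 17/3 at row 1 (s1 leaves); pivot element 3.
Divide row 1 by 3; eliminate column q from the other rows.
z-row update in column RHS: 35 − (-1/3)·(17/3) = 332/9.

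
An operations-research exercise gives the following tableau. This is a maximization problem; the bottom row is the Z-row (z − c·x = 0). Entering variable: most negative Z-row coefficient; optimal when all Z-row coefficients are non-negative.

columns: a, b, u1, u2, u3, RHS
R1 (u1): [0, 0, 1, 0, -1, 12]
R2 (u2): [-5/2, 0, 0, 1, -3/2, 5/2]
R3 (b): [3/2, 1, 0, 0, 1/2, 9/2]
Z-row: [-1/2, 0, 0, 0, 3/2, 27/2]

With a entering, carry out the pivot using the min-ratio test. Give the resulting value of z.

Ratio test on column a — row 1: entry 0 ≤ 0; row 2: entry -5/2 ≤ 0; row 3: (9/2)/(3/2) = 3. Minimum is 3 at row 3 (b leaves); pivot element 3/2.
Pivot on row 3; the Z-row RHS becomes 27/2 − (-1/2)·3 = 15.

15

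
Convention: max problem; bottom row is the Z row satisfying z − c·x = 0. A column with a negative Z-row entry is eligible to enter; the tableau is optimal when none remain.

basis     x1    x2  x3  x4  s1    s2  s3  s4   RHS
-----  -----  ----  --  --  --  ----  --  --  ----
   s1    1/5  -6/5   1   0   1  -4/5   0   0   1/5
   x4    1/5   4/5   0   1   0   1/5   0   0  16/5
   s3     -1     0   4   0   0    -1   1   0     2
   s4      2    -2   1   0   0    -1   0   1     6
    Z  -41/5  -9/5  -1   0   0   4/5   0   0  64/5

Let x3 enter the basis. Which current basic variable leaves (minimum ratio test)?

Column x3 entries and ratios — s1: (1/5)/1 = 1/5; x4: 0 ≤ 0, skip; s3: 2/4 = 1/2; s4: 6/1 = 6.
Smallest ratio is 1/5 in the row of s1, so s1 leaves.

s1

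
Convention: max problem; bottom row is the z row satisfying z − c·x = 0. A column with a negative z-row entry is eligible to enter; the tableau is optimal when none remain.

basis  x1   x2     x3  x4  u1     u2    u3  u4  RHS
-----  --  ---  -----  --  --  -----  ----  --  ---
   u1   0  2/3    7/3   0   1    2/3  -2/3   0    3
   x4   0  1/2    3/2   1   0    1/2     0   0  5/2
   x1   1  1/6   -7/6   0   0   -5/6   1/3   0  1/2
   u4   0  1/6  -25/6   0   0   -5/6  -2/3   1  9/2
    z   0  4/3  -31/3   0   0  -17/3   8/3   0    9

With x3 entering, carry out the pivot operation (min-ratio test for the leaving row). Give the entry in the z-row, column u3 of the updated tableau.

Ratio test on column x3 — row 1: 3/(7/3) = 9/7; row 2: (5/2)/(3/2) = 5/3; row 3: entry -7/6 ≤ 0; row 4: entry -25/6 ≤ 0. Minimum is 9/7 at row 1 (u1 leaves); pivot element 7/3.
Divide row 1 by 7/3; eliminate column x3 from the other rows.
z-row update in column u3: 8/3 − (-31/3)·(-2/7) = -2/7.

-2/7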